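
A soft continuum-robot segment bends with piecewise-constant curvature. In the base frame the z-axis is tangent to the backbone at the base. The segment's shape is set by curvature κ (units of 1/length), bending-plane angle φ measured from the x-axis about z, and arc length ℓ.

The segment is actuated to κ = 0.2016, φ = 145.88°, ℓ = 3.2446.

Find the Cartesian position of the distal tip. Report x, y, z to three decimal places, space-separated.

-0.848 0.574 3.018

θ = κ·ℓ = 0.2016 × 3.2446 = 0.65411 rad
ρ = (1 − cos θ)/κ = (1 − 0.79359)/0.2016 = 1.02386
z = sin θ / κ = 0.60845/0.2016 = 3.01813
x = ρ cos φ = 1.02386 × cos(145.88°) = -0.84762
y = ρ sin φ = 1.02386 × sin(145.88°) = 0.57431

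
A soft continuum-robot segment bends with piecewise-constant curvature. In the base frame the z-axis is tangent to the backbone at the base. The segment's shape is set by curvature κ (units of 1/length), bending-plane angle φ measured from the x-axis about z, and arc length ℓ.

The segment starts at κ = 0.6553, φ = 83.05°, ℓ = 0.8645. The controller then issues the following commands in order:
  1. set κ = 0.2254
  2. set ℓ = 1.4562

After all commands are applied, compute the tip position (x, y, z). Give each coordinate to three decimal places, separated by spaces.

initial: κ=0.6553, φ=83.05°, ℓ=0.8645
cmd 1: set κ=0.2254 → (κ,φ,ℓ)=(0.2254,83.05°,0.8645) → tip=(0.0102,0.0833,0.8590)
cmd 2: set ℓ=1.4562 → (κ,φ,ℓ)=(0.2254,83.05°,1.4562) → tip=(0.0287,0.2351,1.4302)

0.029 0.235 1.430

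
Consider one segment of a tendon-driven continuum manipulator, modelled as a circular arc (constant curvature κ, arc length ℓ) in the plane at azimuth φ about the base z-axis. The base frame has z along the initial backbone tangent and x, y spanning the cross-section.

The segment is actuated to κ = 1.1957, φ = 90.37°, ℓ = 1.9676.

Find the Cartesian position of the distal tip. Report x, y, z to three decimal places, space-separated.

-0.009 1.426 0.593

θ = κ·ℓ = 1.1957 × 1.9676 = 2.35266 rad
ρ = (1 − cos θ)/κ = (1 − -0.70460)/1.1957 = 1.42561
z = sin θ / κ = 0.70960/1.1957 = 0.59346
x = ρ cos φ = 1.42561 × cos(90.37°) = -0.00921
y = ρ sin φ = 1.42561 × sin(90.37°) = 1.42558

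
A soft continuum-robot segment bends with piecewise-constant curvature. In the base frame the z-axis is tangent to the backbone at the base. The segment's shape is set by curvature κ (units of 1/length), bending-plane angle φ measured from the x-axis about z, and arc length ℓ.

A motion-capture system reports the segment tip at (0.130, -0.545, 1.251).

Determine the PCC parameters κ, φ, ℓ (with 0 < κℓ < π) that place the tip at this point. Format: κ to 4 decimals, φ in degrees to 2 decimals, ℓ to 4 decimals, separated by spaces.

ρ = √(x²+y²) = √(0.130² + -0.545²) = 0.56029
φ = atan2(y, x) mod 360° = atan2(-0.545, 0.130) = 283.4162°
|p|² = ρ² + z² = 0.56029² + 1.251² = 1.87893
κ = 2ρ / |p|² = 2×0.56029 / 1.87893 = 0.59639
θ = 2·atan2(ρ, z) = 2·atan2(0.56029, 1.251) = 0.84217 rad
ℓ = θ/κ = 0.84217/0.59639 = 1.41210

0.5964 283.42 1.4121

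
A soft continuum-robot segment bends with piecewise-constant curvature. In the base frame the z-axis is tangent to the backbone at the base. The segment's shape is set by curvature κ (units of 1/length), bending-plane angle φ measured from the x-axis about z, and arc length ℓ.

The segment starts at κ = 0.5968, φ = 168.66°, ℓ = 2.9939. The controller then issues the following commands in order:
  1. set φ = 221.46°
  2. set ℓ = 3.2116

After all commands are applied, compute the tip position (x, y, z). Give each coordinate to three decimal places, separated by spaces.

-1.681 -1.486 1.576

initial: κ=0.5968, φ=168.66°, ℓ=2.9939
cmd 1: set φ=221.46° → (κ,φ,ℓ)=(0.5968,221.46°,2.9939) → tip=(-1.5248,-1.3471,1.6367)
cmd 2: set ℓ=3.2116 → (κ,φ,ℓ)=(0.5968,221.46°,3.2116) → tip=(-1.6815,-1.4855,1.5764)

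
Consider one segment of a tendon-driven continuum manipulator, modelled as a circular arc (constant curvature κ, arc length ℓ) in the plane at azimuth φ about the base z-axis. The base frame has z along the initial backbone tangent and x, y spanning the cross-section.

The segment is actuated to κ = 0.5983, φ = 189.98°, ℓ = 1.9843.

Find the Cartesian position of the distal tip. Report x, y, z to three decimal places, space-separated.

θ = κ·ℓ = 0.5983 × 1.9843 = 1.18721 rad
ρ = (1 − cos θ)/κ = (1 − 0.37425)/0.5983 = 1.04588
z = sin θ / κ = 0.92733/0.5983 = 1.54994
x = ρ cos φ = 1.04588 × cos(189.98°) = -1.03005
y = ρ sin φ = 1.04588 × sin(189.98°) = -0.18126

-1.030 -0.181 1.550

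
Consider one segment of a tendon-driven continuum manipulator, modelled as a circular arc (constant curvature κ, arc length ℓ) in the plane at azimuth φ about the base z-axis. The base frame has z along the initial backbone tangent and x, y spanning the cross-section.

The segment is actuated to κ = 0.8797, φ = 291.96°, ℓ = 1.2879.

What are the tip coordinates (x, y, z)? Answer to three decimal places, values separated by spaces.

θ = κ·ℓ = 0.8797 × 1.2879 = 1.13297 rad
ρ = (1 − cos θ)/κ = (1 − 0.42398)/0.8797 = 0.65480
z = sin θ / κ = 0.90567/0.8797 = 1.02953
x = ρ cos φ = 0.65480 × cos(291.96°) = 0.24487
y = ρ sin φ = 0.65480 × sin(291.96°) = -0.60729

0.245 -0.607 1.030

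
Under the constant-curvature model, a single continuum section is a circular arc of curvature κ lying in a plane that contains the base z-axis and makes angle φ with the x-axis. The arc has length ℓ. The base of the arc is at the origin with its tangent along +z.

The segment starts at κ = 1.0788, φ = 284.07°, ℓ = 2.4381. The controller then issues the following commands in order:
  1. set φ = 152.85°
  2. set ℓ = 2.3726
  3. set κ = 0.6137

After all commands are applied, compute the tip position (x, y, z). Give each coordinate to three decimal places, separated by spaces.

initial: κ=1.0788, φ=284.07°, ℓ=2.4381
cmd 1: set φ=152.85° → (κ,φ,ℓ)=(1.0788,152.85°,2.4381) → tip=(-1.5441,0.7919,0.4536)
cmd 2: set ℓ=2.3726 → (κ,φ,ℓ)=(1.0788,152.85°,2.3726) → tip=(-1.5138,0.7763,0.5096)
cmd 3: set κ=0.6137 → (κ,φ,ℓ)=(0.6137,152.85°,2.3726) → tip=(-1.2839,0.6584,1.6187)

-1.284 0.658 1.619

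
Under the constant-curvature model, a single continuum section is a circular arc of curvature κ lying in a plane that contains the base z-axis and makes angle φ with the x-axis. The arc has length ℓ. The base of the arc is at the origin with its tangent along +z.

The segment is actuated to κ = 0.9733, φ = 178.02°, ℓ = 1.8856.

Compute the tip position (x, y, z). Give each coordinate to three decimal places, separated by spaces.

-1.295 0.045 0.992

θ = κ·ℓ = 0.9733 × 1.8856 = 1.83525 rad
ρ = (1 − cos θ)/κ = (1 − -0.26139)/0.9733 = 1.29599
z = sin θ / κ = 0.96523/0.9733 = 0.99171
x = ρ cos φ = 1.29599 × cos(178.02°) = -1.29522
y = ρ sin φ = 1.29599 × sin(178.02°) = 0.04478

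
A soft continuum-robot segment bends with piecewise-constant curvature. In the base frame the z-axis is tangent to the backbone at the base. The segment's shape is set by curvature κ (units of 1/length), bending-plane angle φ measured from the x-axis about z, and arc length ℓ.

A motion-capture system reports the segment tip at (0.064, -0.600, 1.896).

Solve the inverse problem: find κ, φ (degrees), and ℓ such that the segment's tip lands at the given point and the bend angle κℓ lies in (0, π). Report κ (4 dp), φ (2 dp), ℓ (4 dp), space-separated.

ρ = √(x²+y²) = √(0.064² + -0.600²) = 0.60340
φ = atan2(y, x) mod 360° = atan2(-0.600, 0.064) = 276.0885°
|p|² = ρ² + z² = 0.60340² + 1.896² = 3.95891
κ = 2ρ / |p|² = 2×0.60340 / 3.95891 = 0.30483
θ = 2·atan2(ρ, z) = 2·atan2(0.60340, 1.896) = 0.61623 rad
ℓ = θ/κ = 0.61623/0.30483 = 2.02154

0.3048 276.09 2.0215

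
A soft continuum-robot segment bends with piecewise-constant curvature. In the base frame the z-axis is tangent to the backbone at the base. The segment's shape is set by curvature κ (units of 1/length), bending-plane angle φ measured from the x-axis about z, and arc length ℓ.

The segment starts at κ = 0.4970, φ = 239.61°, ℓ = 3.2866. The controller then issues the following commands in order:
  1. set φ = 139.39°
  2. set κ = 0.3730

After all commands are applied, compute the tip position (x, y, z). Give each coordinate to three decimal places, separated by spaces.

-1.347 1.155 2.523

initial: κ=0.4970, φ=239.61°, ℓ=3.2866
cmd 1: set φ=139.39° → (κ,φ,ℓ)=(0.4970,139.39°,3.2866) → tip=(-1.6231,1.3917,2.0081)
cmd 2: set κ=0.3730 → (κ,φ,ℓ)=(0.3730,139.39°,3.2866) → tip=(-1.3472,1.1551,2.5231)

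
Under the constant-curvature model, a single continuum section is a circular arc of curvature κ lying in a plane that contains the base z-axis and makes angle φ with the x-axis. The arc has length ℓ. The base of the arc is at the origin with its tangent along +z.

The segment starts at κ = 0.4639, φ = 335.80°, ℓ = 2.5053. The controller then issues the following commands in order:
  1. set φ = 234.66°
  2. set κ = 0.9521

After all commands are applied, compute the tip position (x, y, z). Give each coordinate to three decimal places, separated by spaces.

-1.049 -1.480 0.721

initial: κ=0.4639, φ=335.80°, ℓ=2.5053
cmd 1: set φ=234.66° → (κ,φ,ℓ)=(0.4639,234.66°,2.5053) → tip=(-0.7515,-1.0598,1.9782)
cmd 2: set κ=0.9521 → (κ,φ,ℓ)=(0.9521,234.66°,2.5053) → tip=(-1.0494,-1.4800,0.7208)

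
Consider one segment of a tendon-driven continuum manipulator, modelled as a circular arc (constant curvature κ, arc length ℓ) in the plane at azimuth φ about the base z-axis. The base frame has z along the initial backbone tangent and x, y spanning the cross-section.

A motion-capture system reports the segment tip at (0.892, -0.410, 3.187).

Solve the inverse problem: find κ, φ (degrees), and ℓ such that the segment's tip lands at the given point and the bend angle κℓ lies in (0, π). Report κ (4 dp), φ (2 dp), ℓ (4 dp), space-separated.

0.1766 335.31 3.3849

ρ = √(x²+y²) = √(0.892² + -0.410²) = 0.98171
φ = atan2(y, x) mod 360° = atan2(-0.410, 0.892) = 335.3145°
|p|² = ρ² + z² = 0.98171² + 3.187² = 11.12073
κ = 2ρ / |p|² = 2×0.98171 / 11.12073 = 0.17656
θ = 2·atan2(ρ, z) = 2·atan2(0.98171, 3.187) = 0.59763 rad
ℓ = θ/κ = 0.59763/0.17656 = 3.38493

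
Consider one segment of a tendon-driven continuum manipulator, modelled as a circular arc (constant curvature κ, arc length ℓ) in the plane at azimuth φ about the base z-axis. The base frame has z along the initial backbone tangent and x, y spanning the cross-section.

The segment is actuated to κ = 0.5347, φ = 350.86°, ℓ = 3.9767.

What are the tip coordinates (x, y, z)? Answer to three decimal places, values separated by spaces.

2.820 -0.454 1.589

θ = κ·ℓ = 0.5347 × 3.9767 = 2.12634 rad
ρ = (1 − cos θ)/κ = (1 − -0.52741)/0.5347 = 2.85657
z = sin θ / κ = 0.84961/0.5347 = 1.58895
x = ρ cos φ = 2.85657 × cos(350.86°) = 2.82030
y = ρ sin φ = 2.85657 × sin(350.86°) = -0.45376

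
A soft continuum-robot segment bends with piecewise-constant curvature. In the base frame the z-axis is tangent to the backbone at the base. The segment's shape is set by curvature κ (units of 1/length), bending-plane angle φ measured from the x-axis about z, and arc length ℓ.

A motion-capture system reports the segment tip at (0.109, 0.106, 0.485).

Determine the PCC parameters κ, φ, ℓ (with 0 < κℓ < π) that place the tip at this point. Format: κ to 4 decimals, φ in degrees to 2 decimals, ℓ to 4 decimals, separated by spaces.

ρ = √(x²+y²) = √(0.109² + 0.106²) = 0.15204
φ = atan2(y, x) mod 360° = atan2(0.106, 0.109) = 44.2006°
|p|² = ρ² + z² = 0.15204² + 0.485² = 0.25834
κ = 2ρ / |p|² = 2×0.15204 / 0.25834 = 1.17707
θ = 2·atan2(ρ, z) = 2·atan2(0.15204, 0.485) = 0.60757 rad
ℓ = θ/κ = 0.60757/1.17707 = 0.51618

1.1771 44.20 0.5162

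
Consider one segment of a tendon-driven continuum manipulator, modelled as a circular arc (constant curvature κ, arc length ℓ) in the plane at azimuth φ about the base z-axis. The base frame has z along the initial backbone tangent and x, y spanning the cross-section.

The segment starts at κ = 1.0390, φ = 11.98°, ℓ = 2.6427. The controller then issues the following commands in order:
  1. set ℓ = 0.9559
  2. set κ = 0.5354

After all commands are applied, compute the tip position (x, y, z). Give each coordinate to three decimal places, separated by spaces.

0.234 0.050 0.915

initial: κ=1.0390, φ=11.98°, ℓ=2.6427
cmd 1: set ℓ=0.9559 → (κ,φ,ℓ)=(1.0390,11.98°,0.9559) → tip=(0.4274,0.0907,0.8063)
cmd 2: set κ=0.5354 → (κ,φ,ℓ)=(0.5354,11.98°,0.9559) → tip=(0.2341,0.0497,0.9147)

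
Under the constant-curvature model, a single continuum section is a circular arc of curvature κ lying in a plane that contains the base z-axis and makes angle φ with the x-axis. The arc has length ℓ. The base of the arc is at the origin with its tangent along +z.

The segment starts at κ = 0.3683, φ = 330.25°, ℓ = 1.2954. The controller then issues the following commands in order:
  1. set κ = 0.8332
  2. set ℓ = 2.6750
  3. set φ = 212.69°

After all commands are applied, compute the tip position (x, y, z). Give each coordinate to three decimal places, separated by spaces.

initial: κ=0.3683, φ=330.25°, ℓ=1.2954
cmd 1: set κ=0.8332 → (κ,φ,ℓ)=(0.8332,330.25°,1.2954) → tip=(0.5503,-0.3145,1.0581)
cmd 2: set ℓ=2.6750 → (κ,φ,ℓ)=(0.8332,330.25°,2.6750) → tip=(1.6792,-0.9598,0.9496)
cmd 3: set φ=212.69° → (κ,φ,ℓ)=(0.8332,212.69°,2.6750) → tip=(-1.6278,-1.0446,0.9496)

-1.628 -1.045 0.950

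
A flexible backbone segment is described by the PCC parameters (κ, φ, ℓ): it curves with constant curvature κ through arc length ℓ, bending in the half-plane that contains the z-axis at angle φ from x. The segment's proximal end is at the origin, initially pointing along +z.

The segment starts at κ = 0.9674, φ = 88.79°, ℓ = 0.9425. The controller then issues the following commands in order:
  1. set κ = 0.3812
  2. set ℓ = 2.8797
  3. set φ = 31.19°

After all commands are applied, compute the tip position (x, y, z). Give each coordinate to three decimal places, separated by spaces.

1.222 0.740 2.335

initial: κ=0.9674, φ=88.79°, ℓ=0.9425
cmd 1: set κ=0.3812 → (κ,φ,ℓ)=(0.3812,88.79°,0.9425) → tip=(0.0035,0.1675,0.9224)
cmd 2: set ℓ=2.8797 → (κ,φ,ℓ)=(0.3812,88.79°,2.8797) → tip=(0.0302,1.4278,2.3352)
cmd 3: set φ=31.19° → (κ,φ,ℓ)=(0.3812,31.19°,2.8797) → tip=(1.2217,0.7396,2.3352)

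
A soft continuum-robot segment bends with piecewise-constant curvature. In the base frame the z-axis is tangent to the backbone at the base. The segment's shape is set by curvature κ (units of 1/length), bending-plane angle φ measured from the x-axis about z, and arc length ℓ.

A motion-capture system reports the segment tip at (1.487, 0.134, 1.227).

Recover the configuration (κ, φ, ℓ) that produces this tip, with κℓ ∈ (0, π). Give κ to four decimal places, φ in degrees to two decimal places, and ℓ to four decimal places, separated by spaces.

0.7996 5.15 2.2085

ρ = √(x²+y²) = √(1.487² + 0.134²) = 1.49303
φ = atan2(y, x) mod 360° = atan2(0.134, 1.487) = 5.1493°
|p|² = ρ² + z² = 1.49303² + 1.227² = 3.73465
κ = 2ρ / |p|² = 2×1.49303 / 3.73465 = 0.79955
θ = 2·atan2(ρ, z) = 2·atan2(1.49303, 1.227) = 1.76578 rad
ℓ = θ/κ = 1.76578/0.79955 = 2.20846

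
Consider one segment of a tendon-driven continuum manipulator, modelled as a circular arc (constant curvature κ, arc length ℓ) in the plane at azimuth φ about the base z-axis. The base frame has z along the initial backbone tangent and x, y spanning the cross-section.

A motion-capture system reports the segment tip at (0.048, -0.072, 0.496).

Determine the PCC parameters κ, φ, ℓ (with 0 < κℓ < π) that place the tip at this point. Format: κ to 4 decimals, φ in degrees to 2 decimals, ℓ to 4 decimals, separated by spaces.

0.6827 303.69 0.5060

ρ = √(x²+y²) = √(0.048² + -0.072²) = 0.08653
φ = atan2(y, x) mod 360° = atan2(-0.072, 0.048) = 303.6901°
|p|² = ρ² + z² = 0.08653² + 0.496² = 0.25350
κ = 2ρ / |p|² = 2×0.08653 / 0.25350 = 0.68270
θ = 2·atan2(ρ, z) = 2·atan2(0.08653, 0.496) = 0.34545 rad
ℓ = θ/κ = 0.34545/0.68270 = 0.50600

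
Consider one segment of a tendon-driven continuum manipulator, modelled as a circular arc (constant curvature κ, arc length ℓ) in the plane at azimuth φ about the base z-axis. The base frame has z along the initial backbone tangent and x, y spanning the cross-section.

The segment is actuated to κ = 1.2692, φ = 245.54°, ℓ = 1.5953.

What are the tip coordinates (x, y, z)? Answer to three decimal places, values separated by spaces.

θ = κ·ℓ = 1.2692 × 1.5953 = 2.02475 rad
ρ = (1 − cos θ)/κ = (1 − -0.43853)/1.2692 = 1.13341
z = sin θ / κ = 0.89872/1.2692 = 0.70810
x = ρ cos φ = 1.13341 × cos(245.54°) = -0.46930
y = ρ sin φ = 1.13341 × sin(245.54°) = -1.03169

-0.469 -1.032 0.708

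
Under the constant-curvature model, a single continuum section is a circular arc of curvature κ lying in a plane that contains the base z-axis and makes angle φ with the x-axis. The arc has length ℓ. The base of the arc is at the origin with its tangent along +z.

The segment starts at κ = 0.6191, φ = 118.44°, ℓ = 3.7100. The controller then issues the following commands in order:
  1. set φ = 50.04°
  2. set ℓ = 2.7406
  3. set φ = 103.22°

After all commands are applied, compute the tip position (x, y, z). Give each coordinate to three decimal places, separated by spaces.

initial: κ=0.6191, φ=118.44°, ℓ=3.7100
cmd 1: set φ=50.04° → (κ,φ,ℓ)=(0.6191,50.04°,3.7100) → tip=(1.7262,2.0601,1.2079)
cmd 2: set ℓ=2.7406 → (κ,φ,ℓ)=(0.6191,50.04°,2.7406) → tip=(1.1677,1.3935,1.6025)
cmd 3: set φ=103.22° → (κ,φ,ℓ)=(0.6191,103.22°,2.7406) → tip=(-0.4158,1.7699,1.6025)

-0.416 1.770 1.602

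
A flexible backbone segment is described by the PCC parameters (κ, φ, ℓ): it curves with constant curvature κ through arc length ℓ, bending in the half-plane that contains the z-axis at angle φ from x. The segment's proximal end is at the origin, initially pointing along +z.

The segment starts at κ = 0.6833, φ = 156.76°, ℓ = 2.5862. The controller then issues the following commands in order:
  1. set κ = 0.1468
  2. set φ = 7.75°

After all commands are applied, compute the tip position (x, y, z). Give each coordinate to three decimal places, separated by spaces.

0.481 0.065 2.525

initial: κ=0.6833, φ=156.76°, ℓ=2.5862
cmd 1: set κ=0.1468 → (κ,φ,ℓ)=(0.1468,156.76°,2.5862) → tip=(-0.4457,0.1914,2.5245)
cmd 2: set φ=7.75° → (κ,φ,ℓ)=(0.1468,7.75°,2.5862) → tip=(0.4806,0.0654,2.5245)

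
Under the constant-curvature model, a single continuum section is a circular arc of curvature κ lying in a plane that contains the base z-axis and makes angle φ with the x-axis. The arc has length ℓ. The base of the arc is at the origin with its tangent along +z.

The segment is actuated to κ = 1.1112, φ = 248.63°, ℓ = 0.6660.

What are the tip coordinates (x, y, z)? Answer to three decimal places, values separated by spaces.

θ = κ·ℓ = 1.1112 × 0.6660 = 0.74006 rad
ρ = (1 − cos θ)/κ = (1 − 0.73843)/1.1112 = 0.23540
z = sin θ / κ = 0.67433/1.1112 = 0.60685
x = ρ cos φ = 0.23540 × cos(248.63°) = -0.08578
y = ρ sin φ = 0.23540 × sin(248.63°) = -0.21921

-0.086 -0.219 0.607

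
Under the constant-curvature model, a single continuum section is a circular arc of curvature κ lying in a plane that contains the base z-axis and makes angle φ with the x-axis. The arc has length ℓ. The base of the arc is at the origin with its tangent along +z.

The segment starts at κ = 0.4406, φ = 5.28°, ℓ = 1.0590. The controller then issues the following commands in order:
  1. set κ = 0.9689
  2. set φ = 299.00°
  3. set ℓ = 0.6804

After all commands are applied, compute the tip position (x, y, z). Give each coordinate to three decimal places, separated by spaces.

0.105 -0.189 0.632

initial: κ=0.4406, φ=5.28°, ℓ=1.0590
cmd 1: set κ=0.9689 → (κ,φ,ℓ)=(0.9689,5.28°,1.0590) → tip=(0.4952,0.0458,0.8827)
cmd 2: set φ=299.00° → (κ,φ,ℓ)=(0.9689,299.00°,1.0590) → tip=(0.2411,-0.4349,0.8827)
cmd 3: set ℓ=0.6804 → (κ,φ,ℓ)=(0.9689,299.00°,0.6804) → tip=(0.1048,-0.1892,0.6322)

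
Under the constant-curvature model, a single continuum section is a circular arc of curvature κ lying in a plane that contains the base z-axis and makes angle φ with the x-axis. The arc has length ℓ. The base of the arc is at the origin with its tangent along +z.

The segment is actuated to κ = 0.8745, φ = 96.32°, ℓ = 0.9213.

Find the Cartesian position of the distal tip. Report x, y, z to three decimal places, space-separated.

-0.039 0.349 0.825

θ = κ·ℓ = 0.8745 × 0.9213 = 0.80568 rad
ρ = (1 − cos θ)/κ = (1 − 0.69262)/0.8745 = 0.35149
z = sin θ / κ = 0.72130/0.8745 = 0.82481
x = ρ cos φ = 0.35149 × cos(96.32°) = -0.03869
y = ρ sin φ = 0.35149 × sin(96.32°) = 0.34935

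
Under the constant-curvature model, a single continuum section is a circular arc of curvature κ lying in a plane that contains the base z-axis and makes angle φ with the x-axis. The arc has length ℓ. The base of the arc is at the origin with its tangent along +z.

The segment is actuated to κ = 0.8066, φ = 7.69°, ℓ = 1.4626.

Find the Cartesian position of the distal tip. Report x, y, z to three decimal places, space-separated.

0.760 0.103 1.146

θ = κ·ℓ = 0.8066 × 1.4626 = 1.17973 rad
ρ = (1 − cos θ)/κ = (1 − 0.38117)/0.8066 = 0.76721
z = sin θ / κ = 0.92450/0.8066 = 1.14617
x = ρ cos φ = 0.76721 × cos(7.69°) = 0.76031
y = ρ sin φ = 0.76721 × sin(7.69°) = 0.10266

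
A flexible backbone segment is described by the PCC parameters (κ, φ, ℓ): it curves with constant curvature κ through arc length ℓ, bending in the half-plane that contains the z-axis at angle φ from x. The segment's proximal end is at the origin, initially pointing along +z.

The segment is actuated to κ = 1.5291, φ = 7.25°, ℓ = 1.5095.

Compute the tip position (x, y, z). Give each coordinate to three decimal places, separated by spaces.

1.085 0.138 0.484

θ = κ·ℓ = 1.5291 × 1.5095 = 2.30818 rad
ρ = (1 − cos θ)/κ = (1 − -0.67235)/1.5291 = 1.09368
z = sin θ / κ = 0.74023/1.5291 = 0.48410
x = ρ cos φ = 1.09368 × cos(7.25°) = 1.08494
y = ρ sin φ = 1.09368 × sin(7.25°) = 0.13802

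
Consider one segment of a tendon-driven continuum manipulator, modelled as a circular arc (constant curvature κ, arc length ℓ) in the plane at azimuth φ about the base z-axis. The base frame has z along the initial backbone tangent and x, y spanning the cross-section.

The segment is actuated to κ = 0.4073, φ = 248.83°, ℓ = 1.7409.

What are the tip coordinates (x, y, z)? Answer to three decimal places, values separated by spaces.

-0.214 -0.552 1.599

θ = κ·ℓ = 0.4073 × 1.7409 = 0.70907 rad
ρ = (1 − cos θ)/κ = (1 − 0.75897)/0.4073 = 0.59178
z = sin θ / κ = 0.65113/0.4073 = 1.59864
x = ρ cos φ = 0.59178 × cos(248.83°) = -0.21371
y = ρ sin φ = 0.59178 × sin(248.83°) = -0.55184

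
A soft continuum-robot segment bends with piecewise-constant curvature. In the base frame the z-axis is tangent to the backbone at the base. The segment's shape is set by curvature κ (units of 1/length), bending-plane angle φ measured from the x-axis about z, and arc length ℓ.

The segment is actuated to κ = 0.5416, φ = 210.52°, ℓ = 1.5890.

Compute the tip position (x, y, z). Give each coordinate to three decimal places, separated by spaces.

-0.554 -0.326 1.400

θ = κ·ℓ = 0.5416 × 1.5890 = 0.86060 rad
ρ = (1 − cos θ)/κ = (1 − 0.65198)/0.5416 = 0.64258
z = sin θ / κ = 0.75824/0.5416 = 1.39999
x = ρ cos φ = 0.64258 × cos(210.52°) = -0.55355
y = ρ sin φ = 0.64258 × sin(210.52°) = -0.32633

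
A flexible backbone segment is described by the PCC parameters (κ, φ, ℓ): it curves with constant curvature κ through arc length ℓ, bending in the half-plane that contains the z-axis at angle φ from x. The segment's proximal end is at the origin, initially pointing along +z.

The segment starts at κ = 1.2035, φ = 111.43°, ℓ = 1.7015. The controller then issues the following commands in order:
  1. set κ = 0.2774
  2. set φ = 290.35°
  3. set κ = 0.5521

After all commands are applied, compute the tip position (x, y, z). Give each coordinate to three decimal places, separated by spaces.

0.258 -0.696 1.462

initial: κ=1.2035, φ=111.43°, ℓ=1.7015
cmd 1: set κ=0.2774 → (κ,φ,ℓ)=(0.2774,111.43°,1.7015) → tip=(-0.1440,0.3669,1.6390)
cmd 2: set φ=290.35° → (κ,φ,ℓ)=(0.2774,290.35°,1.7015) → tip=(0.1371,-0.3696,1.6390)
cmd 3: set κ=0.5521 → (κ,φ,ℓ)=(0.5521,290.35°,1.7015) → tip=(0.2581,-0.6958,1.4621)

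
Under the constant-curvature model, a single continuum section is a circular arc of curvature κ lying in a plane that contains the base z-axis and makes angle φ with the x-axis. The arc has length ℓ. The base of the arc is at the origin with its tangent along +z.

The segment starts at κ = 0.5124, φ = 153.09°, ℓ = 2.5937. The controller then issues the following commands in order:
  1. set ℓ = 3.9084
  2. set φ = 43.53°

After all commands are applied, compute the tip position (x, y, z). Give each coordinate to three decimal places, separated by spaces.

initial: κ=0.5124, φ=153.09°, ℓ=2.5937
cmd 1: set ℓ=3.9084 → (κ,φ,ℓ)=(0.5124,153.09°,3.9084) → tip=(-2.4687,1.2530,1.7724)
cmd 2: set φ=43.53° → (κ,φ,ℓ)=(0.5124,43.53°,3.9084) → tip=(2.0072,1.9067,1.7724)

2.007 1.907 1.772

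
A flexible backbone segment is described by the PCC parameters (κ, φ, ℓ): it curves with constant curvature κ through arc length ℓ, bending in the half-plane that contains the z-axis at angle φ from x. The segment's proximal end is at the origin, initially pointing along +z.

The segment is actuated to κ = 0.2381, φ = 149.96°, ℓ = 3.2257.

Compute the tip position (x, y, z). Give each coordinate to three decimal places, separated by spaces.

-1.021 0.590 2.918

θ = κ·ℓ = 0.2381 × 3.2257 = 0.76804 rad
ρ = (1 − cos θ)/κ = (1 − 0.71927)/0.2381 = 1.17902
z = sin θ / κ = 0.69473/0.2381 = 2.91779
x = ρ cos φ = 1.17902 × cos(149.96°) = -1.02065
y = ρ sin φ = 1.17902 × sin(149.96°) = 0.59022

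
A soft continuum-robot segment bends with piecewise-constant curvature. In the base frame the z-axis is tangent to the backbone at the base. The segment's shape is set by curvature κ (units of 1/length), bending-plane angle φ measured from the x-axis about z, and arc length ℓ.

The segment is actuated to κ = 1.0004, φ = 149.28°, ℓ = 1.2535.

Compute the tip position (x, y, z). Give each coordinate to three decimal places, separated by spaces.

θ = κ·ℓ = 1.0004 × 1.2535 = 1.25400 rad
ρ = (1 − cos θ)/κ = (1 − 0.31152)/1.0004 = 0.68820
z = sin θ / κ = 0.95024/1.0004 = 0.94986
x = ρ cos φ = 0.68820 × cos(149.28°) = -0.59163
y = ρ sin φ = 0.68820 × sin(149.28°) = 0.35156

-0.592 0.352 0.950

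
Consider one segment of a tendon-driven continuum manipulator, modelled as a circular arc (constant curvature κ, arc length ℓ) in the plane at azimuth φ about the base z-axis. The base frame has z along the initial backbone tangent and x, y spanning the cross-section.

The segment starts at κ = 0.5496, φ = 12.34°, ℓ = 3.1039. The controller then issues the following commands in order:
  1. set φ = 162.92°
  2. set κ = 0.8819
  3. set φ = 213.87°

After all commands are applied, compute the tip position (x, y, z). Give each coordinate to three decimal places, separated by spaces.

initial: κ=0.5496, φ=12.34°, ℓ=3.1039
cmd 1: set φ=162.92° → (κ,φ,ℓ)=(0.5496,162.92°,3.1039) → tip=(-1.9735,0.6064,1.8029)
cmd 2: set κ=0.8819 → (κ,φ,ℓ)=(0.8819,162.92°,3.1039) → tip=(-2.0804,0.6392,0.4460)
cmd 3: set φ=213.87° → (κ,φ,ℓ)=(0.8819,213.87°,3.1039) → tip=(-1.8071,-1.2129,0.4460)

-1.807 -1.213 0.446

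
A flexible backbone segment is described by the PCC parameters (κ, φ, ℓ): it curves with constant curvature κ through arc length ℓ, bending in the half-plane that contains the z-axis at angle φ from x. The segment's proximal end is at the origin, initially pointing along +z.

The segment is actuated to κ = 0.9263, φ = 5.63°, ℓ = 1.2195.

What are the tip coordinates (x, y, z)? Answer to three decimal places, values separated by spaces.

θ = κ·ℓ = 0.9263 × 1.2195 = 1.12962 rad
ρ = (1 − cos θ)/κ = (1 − 0.42700)/0.9263 = 0.61859
z = sin θ / κ = 0.90425/0.9263 = 0.97620
x = ρ cos φ = 0.61859 × cos(5.63°) = 0.61561
y = ρ sin φ = 0.61859 × sin(5.63°) = 0.06069

0.616 0.061 0.976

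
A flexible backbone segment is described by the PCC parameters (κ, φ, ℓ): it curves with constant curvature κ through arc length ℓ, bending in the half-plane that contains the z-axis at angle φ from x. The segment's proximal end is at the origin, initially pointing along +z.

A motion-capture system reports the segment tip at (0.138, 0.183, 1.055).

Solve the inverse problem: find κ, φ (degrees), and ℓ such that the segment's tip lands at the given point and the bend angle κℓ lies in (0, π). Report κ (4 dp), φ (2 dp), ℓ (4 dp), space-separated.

ρ = √(x²+y²) = √(0.138² + 0.183²) = 0.22920
φ = atan2(y, x) mod 360° = atan2(0.183, 0.138) = 52.9801°
|p|² = ρ² + z² = 0.22920² + 1.055² = 1.16556
κ = 2ρ / |p|² = 2×0.22920 / 1.16556 = 0.39329
θ = 2·atan2(ρ, z) = 2·atan2(0.22920, 1.055) = 0.42786 rad
ℓ = θ/κ = 0.42786/0.39329 = 1.08789

0.3933 52.98 1.0879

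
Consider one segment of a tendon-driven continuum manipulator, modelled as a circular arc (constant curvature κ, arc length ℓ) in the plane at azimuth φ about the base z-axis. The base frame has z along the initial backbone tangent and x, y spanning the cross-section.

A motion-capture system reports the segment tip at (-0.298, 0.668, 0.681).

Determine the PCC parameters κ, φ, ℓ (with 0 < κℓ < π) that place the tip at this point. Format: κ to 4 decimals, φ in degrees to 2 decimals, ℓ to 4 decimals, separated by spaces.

1.4647 114.04 1.1212

ρ = √(x²+y²) = √(-0.298² + 0.668²) = 0.73146
φ = atan2(y, x) mod 360° = atan2(0.668, -0.298) = 114.0420°
|p|² = ρ² + z² = 0.73146² + 0.681² = 0.99879
κ = 2ρ / |p|² = 2×0.73146 / 0.99879 = 1.46469
θ = 2·atan2(ρ, z) = 2·atan2(0.73146, 0.681) = 1.64221 rad
ℓ = θ/κ = 1.64221/1.46469 = 1.12120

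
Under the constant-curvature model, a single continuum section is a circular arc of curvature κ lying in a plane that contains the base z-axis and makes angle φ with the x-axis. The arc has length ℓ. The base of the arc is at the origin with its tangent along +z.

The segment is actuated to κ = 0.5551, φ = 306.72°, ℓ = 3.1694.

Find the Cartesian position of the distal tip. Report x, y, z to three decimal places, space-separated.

θ = κ·ℓ = 0.5551 × 3.1694 = 1.75933 rad
ρ = (1 − cos θ)/κ = (1 − -0.18742)/0.5551 = 2.13911
z = sin θ / κ = 0.98228/0.5551 = 1.76955
x = ρ cos φ = 2.13911 × cos(306.72°) = 1.27899
y = ρ sin φ = 2.13911 × sin(306.72°) = -1.71464

1.279 -1.715 1.770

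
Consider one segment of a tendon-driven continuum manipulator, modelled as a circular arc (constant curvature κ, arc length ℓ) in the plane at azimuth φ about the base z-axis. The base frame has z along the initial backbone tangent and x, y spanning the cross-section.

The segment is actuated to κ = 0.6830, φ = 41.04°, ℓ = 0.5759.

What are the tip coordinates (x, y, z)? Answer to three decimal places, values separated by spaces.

0.084 0.073 0.561

θ = κ·ℓ = 0.6830 × 0.5759 = 0.39334 rad
ρ = (1 − cos θ)/κ = (1 − 0.92363)/0.6830 = 0.11181
z = sin θ / κ = 0.38328/0.6830 = 0.56116
x = ρ cos φ = 0.11181 × cos(41.04°) = 0.08433
y = ρ sin φ = 0.11181 × sin(41.04°) = 0.07341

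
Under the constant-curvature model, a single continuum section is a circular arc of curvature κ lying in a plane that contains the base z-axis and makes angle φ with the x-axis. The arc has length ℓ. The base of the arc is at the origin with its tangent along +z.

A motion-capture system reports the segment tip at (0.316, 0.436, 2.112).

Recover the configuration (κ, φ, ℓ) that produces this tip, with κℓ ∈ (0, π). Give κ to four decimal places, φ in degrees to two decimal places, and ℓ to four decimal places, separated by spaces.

0.2267 54.07 2.2024

ρ = √(x²+y²) = √(0.316² + 0.436²) = 0.53847
φ = atan2(y, x) mod 360° = atan2(0.436, 0.316) = 54.0665°
|p|² = ρ² + z² = 0.53847² + 2.112² = 4.75050
κ = 2ρ / |p|² = 2×0.53847 / 4.75050 = 0.22670
θ = 2·atan2(ρ, z) = 2·atan2(0.53847, 2.112) = 0.49928 rad
ℓ = θ/κ = 0.49928/0.22670 = 2.20237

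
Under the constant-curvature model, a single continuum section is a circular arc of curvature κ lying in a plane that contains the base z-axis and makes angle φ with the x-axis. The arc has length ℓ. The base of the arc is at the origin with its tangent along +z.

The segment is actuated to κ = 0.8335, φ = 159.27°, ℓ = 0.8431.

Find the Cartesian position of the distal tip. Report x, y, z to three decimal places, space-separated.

θ = κ·ℓ = 0.8335 × 0.8431 = 0.70272 rad
ρ = (1 − cos θ)/κ = (1 − 0.76308)/0.8335 = 0.28424
z = sin θ / κ = 0.64630/0.8335 = 0.77540
x = ρ cos φ = 0.28424 × cos(159.27°) = -0.26584
y = ρ sin φ = 0.28424 × sin(159.27°) = 0.10061

-0.266 0.101 0.775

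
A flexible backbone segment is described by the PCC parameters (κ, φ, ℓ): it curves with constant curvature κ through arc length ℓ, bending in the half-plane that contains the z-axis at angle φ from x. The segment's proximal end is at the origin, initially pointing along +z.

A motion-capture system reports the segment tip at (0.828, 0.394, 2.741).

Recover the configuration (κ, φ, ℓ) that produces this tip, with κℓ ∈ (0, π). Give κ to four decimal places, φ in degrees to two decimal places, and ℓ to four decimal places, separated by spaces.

ρ = √(x²+y²) = √(0.828² + 0.394²) = 0.91696
φ = atan2(y, x) mod 360° = atan2(0.394, 0.828) = 25.4472°
|p|² = ρ² + z² = 0.91696² + 2.741² = 8.35390
κ = 2ρ / |p|² = 2×0.91696 / 8.35390 = 0.21953
θ = 2·atan2(ρ, z) = 2·atan2(0.91696, 2.741) = 0.64566 rad
ℓ = θ/κ = 0.64566/0.21953 = 2.94113

0.2195 25.45 2.9411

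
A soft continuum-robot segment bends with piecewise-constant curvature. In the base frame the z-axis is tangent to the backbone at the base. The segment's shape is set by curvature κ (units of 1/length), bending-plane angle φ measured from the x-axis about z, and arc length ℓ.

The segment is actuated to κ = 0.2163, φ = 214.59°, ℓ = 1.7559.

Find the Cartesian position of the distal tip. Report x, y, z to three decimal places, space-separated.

-0.271 -0.187 1.714

θ = κ·ℓ = 0.2163 × 1.7559 = 0.37980 rad
ρ = (1 − cos θ)/κ = (1 − 0.92874)/0.2163 = 0.32946
z = sin θ / κ = 0.37074/0.2163 = 1.71399
x = ρ cos φ = 0.32946 × cos(214.59°) = -0.27122
y = ρ sin φ = 0.32946 × sin(214.59°) = -0.18703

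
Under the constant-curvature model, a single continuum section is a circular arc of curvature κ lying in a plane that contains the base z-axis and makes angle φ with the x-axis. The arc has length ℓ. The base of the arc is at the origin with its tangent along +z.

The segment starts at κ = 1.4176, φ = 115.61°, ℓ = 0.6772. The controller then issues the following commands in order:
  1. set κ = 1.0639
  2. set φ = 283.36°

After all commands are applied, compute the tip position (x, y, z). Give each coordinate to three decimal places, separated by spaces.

initial: κ=1.4176, φ=115.61°, ℓ=0.6772
cmd 1: set κ=1.0639 → (κ,φ,ℓ)=(1.0639,115.61°,0.6772) → tip=(-0.1010,0.2106,0.6201)
cmd 2: set φ=283.36° → (κ,φ,ℓ)=(1.0639,283.36°,0.6772) → tip=(0.0540,-0.2273,0.6201)

0.054 -0.227 0.620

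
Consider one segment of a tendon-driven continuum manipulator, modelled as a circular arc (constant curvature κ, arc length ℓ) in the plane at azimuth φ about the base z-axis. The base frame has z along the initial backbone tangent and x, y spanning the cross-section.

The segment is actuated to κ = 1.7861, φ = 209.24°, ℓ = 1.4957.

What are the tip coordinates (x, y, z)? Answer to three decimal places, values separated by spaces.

θ = κ·ℓ = 1.7861 × 1.4957 = 2.67147 rad
ρ = (1 − cos θ)/κ = (1 − -0.89151)/1.7861 = 1.05902
z = sin θ / κ = 0.45300/1.7861 = 0.25362
x = ρ cos φ = 1.05902 × cos(209.24°) = -0.92408
y = ρ sin φ = 1.05902 × sin(209.24°) = -0.51730

-0.924 -0.517 0.254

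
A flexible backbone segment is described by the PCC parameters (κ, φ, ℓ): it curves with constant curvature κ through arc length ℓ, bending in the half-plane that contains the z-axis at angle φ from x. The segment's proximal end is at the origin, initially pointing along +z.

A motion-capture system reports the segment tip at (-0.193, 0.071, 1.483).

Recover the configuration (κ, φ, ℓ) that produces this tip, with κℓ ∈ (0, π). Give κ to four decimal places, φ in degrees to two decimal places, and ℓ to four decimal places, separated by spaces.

ρ = √(x²+y²) = √(-0.193² + 0.071²) = 0.20565
φ = atan2(y, x) mod 360° = atan2(0.071, -0.193) = 159.8027°
|p|² = ρ² + z² = 0.20565² + 1.483² = 2.24158
κ = 2ρ / |p|² = 2×0.20565 / 2.24158 = 0.18348
θ = 2·atan2(ρ, z) = 2·atan2(0.20565, 1.483) = 0.27558 rad
ℓ = θ/κ = 0.27558/0.18348 = 1.50194

0.1835 159.80 1.5019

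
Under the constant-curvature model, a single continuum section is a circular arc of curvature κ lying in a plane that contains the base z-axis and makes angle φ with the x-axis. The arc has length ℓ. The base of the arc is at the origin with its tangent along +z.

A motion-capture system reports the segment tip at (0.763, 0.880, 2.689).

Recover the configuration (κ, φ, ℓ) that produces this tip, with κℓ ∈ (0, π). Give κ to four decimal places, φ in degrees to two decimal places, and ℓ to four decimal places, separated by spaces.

ρ = √(x²+y²) = √(0.763² + 0.880²) = 1.16472
φ = atan2(y, x) mod 360° = atan2(0.880, 0.763) = 49.0732°
|p|² = ρ² + z² = 1.16472² + 2.689² = 8.58729
κ = 2ρ / |p|² = 2×1.16472 / 8.58729 = 0.27127
θ = 2·atan2(ρ, z) = 2·atan2(1.16472, 2.689) = 0.81749 rad
ℓ = θ/κ = 0.81749/0.27127 = 3.01363

0.2713 49.07 3.0136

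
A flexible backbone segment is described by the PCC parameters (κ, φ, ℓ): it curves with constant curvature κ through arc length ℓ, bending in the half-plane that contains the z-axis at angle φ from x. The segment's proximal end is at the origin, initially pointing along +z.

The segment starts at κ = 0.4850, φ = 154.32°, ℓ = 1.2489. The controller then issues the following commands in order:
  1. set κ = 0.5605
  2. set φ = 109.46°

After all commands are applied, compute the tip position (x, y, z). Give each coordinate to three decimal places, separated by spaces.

-0.140 0.396 1.149

initial: κ=0.4850, φ=154.32°, ℓ=1.2489
cmd 1: set κ=0.5605 → (κ,φ,ℓ)=(0.5605,154.32°,1.2489) → tip=(-0.3781,0.1818,1.1494)
cmd 2: set φ=109.46° → (κ,φ,ℓ)=(0.5605,109.46°,1.2489) → tip=(-0.1398,0.3956,1.1494)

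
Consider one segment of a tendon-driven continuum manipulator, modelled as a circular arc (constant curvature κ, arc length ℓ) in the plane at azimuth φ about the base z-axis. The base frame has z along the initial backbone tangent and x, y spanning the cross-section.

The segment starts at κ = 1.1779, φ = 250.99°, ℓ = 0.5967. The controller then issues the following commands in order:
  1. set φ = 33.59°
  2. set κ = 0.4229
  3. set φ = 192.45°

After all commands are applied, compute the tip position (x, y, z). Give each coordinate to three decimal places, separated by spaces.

initial: κ=1.1779, φ=250.99°, ℓ=0.5967
cmd 1: set φ=33.59° → (κ,φ,ℓ)=(1.1779,33.59°,0.5967) → tip=(0.1676,0.1113,0.5488)
cmd 2: set κ=0.4229 → (κ,φ,ℓ)=(0.4229,33.59°,0.5967) → tip=(0.0624,0.0414,0.5904)
cmd 3: set φ=192.45° → (κ,φ,ℓ)=(0.4229,192.45°,0.5967) → tip=(-0.0731,-0.0161,0.5904)

-0.073 -0.016 0.590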